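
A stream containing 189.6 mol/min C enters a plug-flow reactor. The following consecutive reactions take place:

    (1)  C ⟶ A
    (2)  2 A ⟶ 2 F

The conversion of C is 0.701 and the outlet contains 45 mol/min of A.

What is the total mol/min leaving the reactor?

Conversion of C: C consumed = 1ξ₁ = 0.701 × 189.6 → ξ₁ = 132.9 mol/min.
A balance: n_A = 0 + 1ξ₁ − 2ξ₂ = 45 → ξ₂ = (1·132.9 − 45)/2 = 43.95 mol/min.
Outlet amounts (n = n₀ + Σ ν·ξ):
  C: 189.6 − 1(132.9) = 56.69
  A: 0 + 1(132.9) − 2(43.95) = 45
  F: 0 + 2(43.95) = 87.91
Total out = 56.69 + 45 + 87.91 = 189.6 mol/min.

190 mol/min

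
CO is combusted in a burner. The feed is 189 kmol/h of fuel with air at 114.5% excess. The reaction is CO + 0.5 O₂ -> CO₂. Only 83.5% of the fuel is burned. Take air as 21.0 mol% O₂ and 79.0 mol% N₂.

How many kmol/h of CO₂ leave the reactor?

Stoichiometric O₂ = 0.5 × 189 = 94.5 kmol/h; O₂ fed = 94.5 × 2.145 = 202.7 kmol/h.
N₂ fed = 202.7 × 79/21 = 762.5 kmol/h.
Fuel reacted = 0.835 × 189 → ξ = 157.8 kmol/h.
Outlet (n = n₀ + ν ξ):
  CO: 189 − 1(157.8) = 31.19
  O₂: 202.7 − 0.5(157.8) = 123.8
  N₂: 762.5 (inert)
  CO₂: 0 + 1(157.8) = 157.8

158 kmol/h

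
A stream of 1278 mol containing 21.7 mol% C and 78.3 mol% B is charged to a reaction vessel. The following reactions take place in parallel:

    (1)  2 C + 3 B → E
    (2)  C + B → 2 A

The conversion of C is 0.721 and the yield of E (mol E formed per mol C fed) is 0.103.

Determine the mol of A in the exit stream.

Yield of E: 1ξ₁ / 277.3 = 0.103 → ξ₁ = 28.56 mol.
Conversion of C: 2ξ₁ + 1ξ₂ = 0.721 × 277.3 = 200 → ξ₂ = 142.8 mol.
Outlet amounts (n = n₀ + Σ ν·ξ):
  C: 277.3 − 2(28.56) − 1(142.8) = 77.37
  B: 1001 − 3(28.56) − 1(142.8) = 772.2
  E: 0 + 1(28.56) = 28.56
  A: 0 + 2(142.8) = 285.6

286 mol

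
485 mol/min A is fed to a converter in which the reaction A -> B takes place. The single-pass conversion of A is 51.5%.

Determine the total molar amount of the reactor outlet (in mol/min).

A reacted = 0.515 × 485 = 249.8 mol/min; ν_A = −1, so ξ = 249.8/1 = 249.8 mol/min.
Outlet amounts (n = n₀ + ν ξ):
  A: 485 − 1(249.8) = 235.2
  B: 0 + 1(249.8) = 249.8
Total out = 235.2 + 249.8 = 485 mol/min.

485 mol/min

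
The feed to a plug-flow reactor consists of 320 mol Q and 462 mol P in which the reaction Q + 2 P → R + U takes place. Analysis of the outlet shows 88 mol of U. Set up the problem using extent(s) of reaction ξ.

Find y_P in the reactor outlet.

0.412

For U: n = n₀ + 1ξ → 88 = 0 + 1ξ, giving ξ = 88 mol.
Outlet amounts (n = n₀ + ν ξ):
  Q: 320 − 1(88) = 232
  P: 462 − 2(88) = 286
  R: 0 + 1(88) = 88
  U: 0 + 1(88) = 88
Total out = 694 mol; y_P = 286 / 694 = 0.4121.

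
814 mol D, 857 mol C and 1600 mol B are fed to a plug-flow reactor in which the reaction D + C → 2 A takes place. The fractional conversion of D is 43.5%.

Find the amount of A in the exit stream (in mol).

708 mol

D reacted = 0.435 × 814 = 354.1 mol; ν_D = −1, so ξ = 354.1/1 = 354.1 mol.
Outlet amounts (n = n₀ + ν ξ):
  D: 814 − 1(354.1) = 459.9
  C: 857 − 1(354.1) = 502.9
  A: 0 + 2(354.1) = 708.2
  B: 1600 (inert)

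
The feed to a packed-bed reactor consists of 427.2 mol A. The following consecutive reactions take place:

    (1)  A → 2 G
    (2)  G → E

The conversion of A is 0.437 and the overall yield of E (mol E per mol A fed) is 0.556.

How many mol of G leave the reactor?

Conversion of A: A consumed = 1ξ₁ = 0.437 × 427.2 → ξ₁ = 186.7 mol.
Yield of E: 1ξ₂ / 427.2 = 0.556 → ξ₂ = 237.5 mol.
Outlet amounts (n = n₀ + Σ ν·ξ):
  A: 427.2 − 1(186.7) = 240.5
  G: 0 + 2(186.7) − 1(237.5) = 135.8
  E: 0 + 1(237.5) = 237.5

136 mol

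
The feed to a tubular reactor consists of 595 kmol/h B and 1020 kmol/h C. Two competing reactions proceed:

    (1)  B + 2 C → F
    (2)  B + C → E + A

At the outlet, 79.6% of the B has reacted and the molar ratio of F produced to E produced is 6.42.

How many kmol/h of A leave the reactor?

Conversion of B: B consumed = 0.796 × 595 = 473.6 kmol/h = 1ξ₁ + 1ξ₂.
Selectivity: 1ξ₁ / (1ξ₂) = 6.42 → ξ₁ = 6.42 ξ₂.
Substitute: (1·6.42 + 1) ξ₂ = 473.6 → ξ₂ = 63.83 kmol/h, ξ₁ = 409.8 kmol/h.
Outlet amounts (n = n₀ + Σ ν·ξ):
  B: 595 − 1(409.8) − 1(63.83) = 121.4
  C: 1020 − 2(409.8) − 1(63.83) = 136.6
  F: 0 + 1(409.8) = 409.8
  E: 0 + 1(63.83) = 63.83
  A: 0 + 1(63.83) = 63.83

63.8 kmol/h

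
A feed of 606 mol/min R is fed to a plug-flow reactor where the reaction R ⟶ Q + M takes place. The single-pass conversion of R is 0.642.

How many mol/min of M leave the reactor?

389 mol/min

R reacted = 0.642 × 606 = 389.1 mol/min; ν_R = −1, so ξ = 389.1/1 = 389.1 mol/min.
Outlet amounts (n = n₀ + ν ξ):
  R: 606 − 1(389.1) = 216.9
  Q: 0 + 1(389.1) = 389.1
  M: 0 + 1(389.1) = 389.1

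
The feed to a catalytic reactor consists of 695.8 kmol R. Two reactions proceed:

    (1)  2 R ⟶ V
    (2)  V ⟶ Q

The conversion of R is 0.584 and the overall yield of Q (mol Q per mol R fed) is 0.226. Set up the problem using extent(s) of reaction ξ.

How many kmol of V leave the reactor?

45.9 kmol

Conversion of R: R consumed = 2ξ₁ = 0.584 × 695.8 → ξ₁ = 203.2 kmol.
Yield of Q: 1ξ₂ / 695.8 = 0.226 → ξ₂ = 157.3 kmol.
Outlet amounts (n = n₀ + Σ ν·ξ):
  R: 695.8 − 2(203.2) = 289.5
  V: 0 + 1(203.2) − 1(157.3) = 45.92
  Q: 0 + 1(157.3) = 157.3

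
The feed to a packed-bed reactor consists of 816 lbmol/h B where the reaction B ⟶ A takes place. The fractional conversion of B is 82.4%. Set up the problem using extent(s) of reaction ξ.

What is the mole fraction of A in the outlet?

B reacted = 0.824 × 816 = 672.4 lbmol/h; ν_B = −1, so ξ = 672.4/1 = 672.4 lbmol/h.
Outlet amounts (n = n₀ + ν ξ):
  B: 816 − 1(672.4) = 143.6
  A: 0 + 1(672.4) = 672.4
Total out = 816 lbmol/h; y_A = 672.4 / 816 = 0.824.

0.824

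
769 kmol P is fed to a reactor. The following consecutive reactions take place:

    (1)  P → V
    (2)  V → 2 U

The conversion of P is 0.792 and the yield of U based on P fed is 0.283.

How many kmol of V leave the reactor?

500 kmol

Conversion of P: P consumed = 1ξ₁ = 0.792 × 769 → ξ₁ = 609 kmol.
Yield of U: 2ξ₂ / 769 = 0.283 → ξ₂ = 108.8 kmol.
Outlet amounts (n = n₀ + Σ ν·ξ):
  P: 769 − 1(609) = 160
  V: 0 + 1(609) − 1(108.8) = 500.2
  U: 0 + 2(108.8) = 217.6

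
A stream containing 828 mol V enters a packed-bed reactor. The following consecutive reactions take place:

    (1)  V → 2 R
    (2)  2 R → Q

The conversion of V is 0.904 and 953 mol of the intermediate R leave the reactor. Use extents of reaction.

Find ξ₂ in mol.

Conversion of V: V consumed = 1ξ₁ = 0.904 × 828 → ξ₁ = 748.5 mol.
R balance: n_R = 0 + 2ξ₁ − 2ξ₂ = 953 → ξ₂ = (2·748.5 − 953)/2 = 272 mol.
Outlet amounts (n = n₀ + Σ ν·ξ):
  V: 828 − 1(748.5) = 79.49
  R: 0 + 2(748.5) − 2(272) = 953
  Q: 0 + 1(272) = 272

ξ₂ = 272 mol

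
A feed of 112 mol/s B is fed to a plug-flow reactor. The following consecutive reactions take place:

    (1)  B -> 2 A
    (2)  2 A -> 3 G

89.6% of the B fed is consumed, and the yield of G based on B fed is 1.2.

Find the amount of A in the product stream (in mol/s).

111 mol/s

Conversion of B: B consumed = 1ξ₁ = 0.896 × 112 → ξ₁ = 100.4 mol/s.
Yield of G: 3ξ₂ / 112 = 1.2 → ξ₂ = 44.8 mol/s.
Outlet amounts (n = n₀ + Σ ν·ξ):
  B: 112 − 1(100.4) = 11.65
  A: 0 + 2(100.4) − 2(44.8) = 111.1
  G: 0 + 3(44.8) = 134.4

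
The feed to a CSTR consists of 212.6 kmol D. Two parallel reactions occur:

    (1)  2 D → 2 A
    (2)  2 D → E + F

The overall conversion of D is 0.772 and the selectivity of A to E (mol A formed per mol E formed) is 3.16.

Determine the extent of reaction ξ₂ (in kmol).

ξ₂ = 31.8 kmol

Conversion of D: D consumed = 0.772 × 212.6 = 164.1 kmol = 2ξ₁ + 2ξ₂.
Selectivity: 2ξ₁ / (1ξ₂) = 3.16 → ξ₁ = 1.58 ξ₂.
Substitute: (2·1.58 + 2) ξ₂ = 164.1 → ξ₂ = 31.81 kmol, ξ₁ = 50.26 kmol.
Outlet amounts (n = n₀ + Σ ν·ξ):
  D: 212.6 − 2(50.26) − 2(31.81) = 48.47
  A: 0 + 2(50.26) = 100.5
  E: 0 + 1(31.81) = 31.81
  F: 0 + 1(31.81) = 31.81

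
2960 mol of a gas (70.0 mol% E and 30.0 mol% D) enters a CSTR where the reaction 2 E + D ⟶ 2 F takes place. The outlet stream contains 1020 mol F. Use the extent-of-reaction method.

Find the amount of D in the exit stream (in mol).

For F: n = n₀ + 2ξ → 1020 = 0 + 2ξ, giving ξ = 510 mol.
Outlet amounts (n = n₀ + ν ξ):
  E: 2072 − 2(510) = 1052
  D: 888 − 1(510) = 378
  F: 0 + 2(510) = 1020

378 mol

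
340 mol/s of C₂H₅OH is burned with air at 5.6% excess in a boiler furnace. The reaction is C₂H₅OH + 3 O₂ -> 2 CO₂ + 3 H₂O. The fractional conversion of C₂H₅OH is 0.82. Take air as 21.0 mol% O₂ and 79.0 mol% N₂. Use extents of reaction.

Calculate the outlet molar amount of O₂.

241 mol/s

Stoichiometric O₂ = 3 × 340 = 1020 mol/s; O₂ fed = 1020 × 1.056 = 1077 mol/s.
N₂ fed = 1077 × 79/21 = 4052 mol/s.
Fuel reacted = 0.82 × 340 → ξ = 278.8 mol/s.
Outlet (n = n₀ + ν ξ):
  C₂H₅OH: 340 − 1(278.8) = 61.2
  O₂: 1077 − 3(278.8) = 240.7
  N₂: 4052 (inert)
  CO₂: 0 + 2(278.8) = 557.6
  H₂O: 0 + 3(278.8) = 836.4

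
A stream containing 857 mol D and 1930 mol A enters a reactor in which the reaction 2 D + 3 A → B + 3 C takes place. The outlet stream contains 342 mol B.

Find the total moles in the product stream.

For B: n = n₀ + 1ξ → 342 = 0 + 1ξ, giving ξ = 342 mol.
Outlet amounts (n = n₀ + ν ξ):
  D: 857 − 2(342) = 173
  A: 1930 − 3(342) = 904
  B: 0 + 1(342) = 342
  C: 0 + 3(342) = 1026
Total out = 173 + 904 + 342 + 1026 = 2445 mol.

2440 mol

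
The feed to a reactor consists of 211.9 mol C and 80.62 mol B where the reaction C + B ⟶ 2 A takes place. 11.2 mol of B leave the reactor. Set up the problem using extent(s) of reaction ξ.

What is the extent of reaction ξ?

ξ = 69.4 mol

For B: n = n₀ − 1ξ → 11.2 = 80.62 − 1ξ, giving ξ = 69.42 mol.
Outlet amounts (n = n₀ + ν ξ):
  C: 211.9 − 1(69.42) = 142.5
  B: 80.62 − 1(69.42) = 11.2
  A: 0 + 2(69.42) = 138.8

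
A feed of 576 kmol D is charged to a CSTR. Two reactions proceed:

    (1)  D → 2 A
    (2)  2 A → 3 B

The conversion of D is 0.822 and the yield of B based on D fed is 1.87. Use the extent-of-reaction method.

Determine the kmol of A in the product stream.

Conversion of D: D consumed = 1ξ₁ = 0.822 × 576 → ξ₁ = 473.5 kmol.
Yield of B: 3ξ₂ / 576 = 1.87 → ξ₂ = 359 kmol.
Outlet amounts (n = n₀ + Σ ν·ξ):
  D: 576 − 1(473.5) = 102.5
  A: 0 + 2(473.5) − 2(359) = 228.9
  B: 0 + 3(359) = 1077

229 kmol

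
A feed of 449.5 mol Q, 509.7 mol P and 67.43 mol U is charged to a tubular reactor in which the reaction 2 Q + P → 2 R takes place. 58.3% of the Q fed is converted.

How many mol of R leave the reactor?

262 mol

Q reacted = 0.583 × 449.5 = 262.1 mol; ν_Q = −2, so ξ = 262.1/2 = 131 mol.
Outlet amounts (n = n₀ + ν ξ):
  Q: 449.5 − 2(131) = 187.4
  P: 509.7 − 1(131) = 378.7
  R: 0 + 2(131) = 262.1
  U: 67.43 (inert)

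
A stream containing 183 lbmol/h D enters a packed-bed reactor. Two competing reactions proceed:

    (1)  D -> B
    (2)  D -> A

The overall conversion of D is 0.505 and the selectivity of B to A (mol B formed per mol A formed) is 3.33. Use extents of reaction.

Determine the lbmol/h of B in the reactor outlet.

Conversion of D: D consumed = 0.505 × 183 = 92.42 lbmol/h = 1ξ₁ + 1ξ₂.
Selectivity: 1ξ₁ / (1ξ₂) = 3.33 → ξ₁ = 3.33 ξ₂.
Substitute: (1·3.33 + 1) ξ₂ = 92.42 → ξ₂ = 21.34 lbmol/h, ξ₁ = 71.07 lbmol/h.
Outlet amounts (n = n₀ + Σ ν·ξ):
  D: 183 − 1(71.07) − 1(21.34) = 90.58
  B: 0 + 1(71.07) = 71.07
  A: 0 + 1(21.34) = 21.34

71.1 lbmol/h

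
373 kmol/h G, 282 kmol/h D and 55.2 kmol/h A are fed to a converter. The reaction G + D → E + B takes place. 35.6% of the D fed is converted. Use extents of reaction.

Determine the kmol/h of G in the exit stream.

273 kmol/h

D reacted = 0.356 × 282 = 100.4 kmol/h; ν_D = −1, so ξ = 100.4/1 = 100.4 kmol/h.
Outlet amounts (n = n₀ + ν ξ):
  G: 373 − 1(100.4) = 272.6
  D: 282 − 1(100.4) = 181.6
  E: 0 + 1(100.4) = 100.4
  B: 0 + 1(100.4) = 100.4
  A: 55.2 (inert)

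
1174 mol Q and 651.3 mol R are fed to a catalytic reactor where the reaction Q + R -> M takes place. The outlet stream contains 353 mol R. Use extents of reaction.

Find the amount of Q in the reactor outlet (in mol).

For R: n = n₀ − 1ξ → 353 = 651.3 − 1ξ, giving ξ = 298.3 mol.
Outlet amounts (n = n₀ + ν ξ):
  Q: 1174 − 1(298.3) = 875.7
  R: 651.3 − 1(298.3) = 353
  M: 0 + 1(298.3) = 298.3

876 mol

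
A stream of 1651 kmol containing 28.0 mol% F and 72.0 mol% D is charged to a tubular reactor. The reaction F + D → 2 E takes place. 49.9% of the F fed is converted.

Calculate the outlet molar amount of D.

958 kmol

F reacted = 0.499 × 462.3 = 230.7 kmol; ν_F = −1, so ξ = 230.7/1 = 230.7 kmol.
Outlet amounts (n = n₀ + ν ξ):
  F: 462.3 − 1(230.7) = 231.6
  D: 1189 − 1(230.7) = 958
  E: 0 + 2(230.7) = 461.4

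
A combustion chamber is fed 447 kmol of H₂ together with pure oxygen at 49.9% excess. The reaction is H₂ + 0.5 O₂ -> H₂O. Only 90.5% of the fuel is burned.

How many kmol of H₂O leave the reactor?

Stoichiometric O₂ = 0.5 × 447 = 223.5 kmol; O₂ fed = 223.5 × 1.499 = 335 kmol.
Fuel reacted = 0.905 × 447 → ξ = 404.5 kmol.
Outlet (n = n₀ + ν ξ):
  H₂: 447 − 1(404.5) = 42.46
  O₂: 335 − 0.5(404.5) = 132.8
  H₂O: 0 + 1(404.5) = 404.5

405 kmol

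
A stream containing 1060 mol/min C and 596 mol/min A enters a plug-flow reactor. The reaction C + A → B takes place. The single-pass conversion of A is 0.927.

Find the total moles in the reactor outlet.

1100 mol/min

A reacted = 0.927 × 596 = 552.5 mol/min; ν_A = −1, so ξ = 552.5/1 = 552.5 mol/min.
Outlet amounts (n = n₀ + ν ξ):
  C: 1060 − 1(552.5) = 507.5
  A: 596 − 1(552.5) = 43.51
  B: 0 + 1(552.5) = 552.5
Total out = 507.5 + 43.51 + 552.5 = 1104 mol/min.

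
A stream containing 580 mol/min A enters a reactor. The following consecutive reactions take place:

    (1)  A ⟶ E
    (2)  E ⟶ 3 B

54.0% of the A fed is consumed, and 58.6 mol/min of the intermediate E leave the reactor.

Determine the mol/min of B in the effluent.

764 mol/min

Conversion of A: A consumed = 1ξ₁ = 0.54 × 580 → ξ₁ = 313.2 mol/min.
E balance: n_E = 0 + 1ξ₁ − 1ξ₂ = 58.6 → ξ₂ = (1·313.2 − 58.6)/1 = 254.6 mol/min.
Outlet amounts (n = n₀ + Σ ν·ξ):
  A: 580 − 1(313.2) = 266.8
  E: 0 + 1(313.2) − 1(254.6) = 58.6
  B: 0 + 3(254.6) = 763.8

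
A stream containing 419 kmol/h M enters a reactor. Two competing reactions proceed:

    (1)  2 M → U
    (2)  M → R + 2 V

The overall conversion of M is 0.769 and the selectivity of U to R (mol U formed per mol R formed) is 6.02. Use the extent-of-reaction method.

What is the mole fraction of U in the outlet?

Conversion of M: M consumed = 0.769 × 419 = 322.2 kmol/h = 2ξ₁ + 1ξ₂.
Selectivity: 1ξ₁ / (1ξ₂) = 6.02 → ξ₁ = 6.02 ξ₂.
Substitute: (2·6.02 + 1) ξ₂ = 322.2 → ξ₂ = 24.71 kmol/h, ξ₁ = 148.8 kmol/h.
Outlet amounts (n = n₀ + Σ ν·ξ):
  M: 419 − 2(148.8) − 1(24.71) = 96.79
  U: 0 + 1(148.8) = 148.8
  R: 0 + 1(24.71) = 24.71
  V: 0 + 2(24.71) = 49.42
Total out = 319.7 kmol/h; y_U = 148.8 / 319.7 = 0.4653.

0.465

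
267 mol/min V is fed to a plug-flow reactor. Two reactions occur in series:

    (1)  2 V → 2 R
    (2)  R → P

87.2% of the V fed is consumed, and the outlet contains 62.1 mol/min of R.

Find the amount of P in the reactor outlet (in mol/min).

Conversion of V: V consumed = 2ξ₁ = 0.872 × 267 → ξ₁ = 116.4 mol/min.
R balance: n_R = 0 + 2ξ₁ − 1ξ₂ = 62.1 → ξ₂ = (2·116.4 − 62.1)/1 = 170.7 mol/min.
Outlet amounts (n = n₀ + Σ ν·ξ):
  V: 267 − 2(116.4) = 34.18
  R: 0 + 2(116.4) − 1(170.7) = 62.1
  P: 0 + 1(170.7) = 170.7

171 mol/min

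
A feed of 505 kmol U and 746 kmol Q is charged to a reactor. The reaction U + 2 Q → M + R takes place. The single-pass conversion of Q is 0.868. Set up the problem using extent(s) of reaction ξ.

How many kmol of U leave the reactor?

Q reacted = 0.868 × 746 = 647.5 kmol; ν_Q = −2, so ξ = 647.5/2 = 323.8 kmol.
Outlet amounts (n = n₀ + ν ξ):
  U: 505 − 1(323.8) = 181.2
  Q: 746 − 2(323.8) = 98.47
  M: 0 + 1(323.8) = 323.8
  R: 0 + 1(323.8) = 323.8

181 kmol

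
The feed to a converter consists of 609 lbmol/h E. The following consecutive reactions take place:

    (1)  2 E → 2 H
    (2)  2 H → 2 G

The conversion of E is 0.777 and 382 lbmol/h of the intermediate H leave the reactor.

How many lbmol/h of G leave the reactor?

Conversion of E: E consumed = 2ξ₁ = 0.777 × 609 → ξ₁ = 236.6 lbmol/h.
H balance: n_H = 0 + 2ξ₁ − 2ξ₂ = 382 → ξ₂ = (2·236.6 − 382)/2 = 45.6 lbmol/h.
Outlet amounts (n = n₀ + Σ ν·ξ):
  E: 609 − 2(236.6) = 135.8
  H: 0 + 2(236.6) − 2(45.6) = 382
  G: 0 + 2(45.6) = 91.19

91.2 lbmol/h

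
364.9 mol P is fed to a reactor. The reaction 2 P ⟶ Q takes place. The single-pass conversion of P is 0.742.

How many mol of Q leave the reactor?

P reacted = 0.742 × 364.9 = 270.8 mol; ν_P = −2, so ξ = 270.8/2 = 135.4 mol.
Outlet amounts (n = n₀ + ν ξ):
  P: 364.9 − 2(135.4) = 94.14
  Q: 0 + 1(135.4) = 135.4

135 mol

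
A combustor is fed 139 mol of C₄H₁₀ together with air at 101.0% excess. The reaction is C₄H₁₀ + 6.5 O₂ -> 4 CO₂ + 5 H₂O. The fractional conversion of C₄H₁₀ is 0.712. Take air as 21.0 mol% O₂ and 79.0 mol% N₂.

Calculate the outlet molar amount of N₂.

Stoichiometric O₂ = 6.5 × 139 = 903.5 mol; O₂ fed = 903.5 × 2.010 = 1816 mol.
N₂ fed = 1816 × 79/21 = 6832 mol.
Fuel reacted = 0.712 × 139 → ξ = 98.97 mol.
Outlet (n = n₀ + ν ξ):
  C₄H₁₀: 139 − 1(98.97) = 40.03
  O₂: 1816 − 6.5(98.97) = 1173
  N₂: 6832 (inert)
  CO₂: 0 + 4(98.97) = 395.9
  H₂O: 0 + 5(98.97) = 494.8

6830 mol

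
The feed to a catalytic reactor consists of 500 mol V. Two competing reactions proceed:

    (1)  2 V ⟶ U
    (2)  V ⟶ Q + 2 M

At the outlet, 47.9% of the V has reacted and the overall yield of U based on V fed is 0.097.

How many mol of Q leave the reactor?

Yield of U: 1ξ₁ / 500 = 0.097 → ξ₁ = 48.5 mol.
Conversion of V: 2ξ₁ + 1ξ₂ = 0.479 × 500 = 239.5 → ξ₂ = 142.5 mol.
Outlet amounts (n = n₀ + Σ ν·ξ):
  V: 500 − 2(48.5) − 1(142.5) = 260.5
  U: 0 + 1(48.5) = 48.5
  Q: 0 + 1(142.5) = 142.5
  M: 0 + 2(142.5) = 285

142 mol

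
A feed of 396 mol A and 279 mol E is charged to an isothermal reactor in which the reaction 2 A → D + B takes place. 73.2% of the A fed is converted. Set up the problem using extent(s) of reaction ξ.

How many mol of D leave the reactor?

145 mol

A reacted = 0.732 × 396 = 289.9 mol; ν_A = −2, so ξ = 289.9/2 = 144.9 mol.
Outlet amounts (n = n₀ + ν ξ):
  A: 396 − 2(144.9) = 106.1
  D: 0 + 1(144.9) = 144.9
  B: 0 + 1(144.9) = 144.9
  E: 279 (inert)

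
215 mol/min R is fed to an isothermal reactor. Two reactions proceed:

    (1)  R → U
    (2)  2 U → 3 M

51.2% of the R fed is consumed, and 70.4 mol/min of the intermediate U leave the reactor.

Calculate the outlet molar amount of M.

Conversion of R: R consumed = 1ξ₁ = 0.512 × 215 → ξ₁ = 110.1 mol/min.
U balance: n_U = 0 + 1ξ₁ − 2ξ₂ = 70.4 → ξ₂ = (1·110.1 − 70.4)/2 = 19.84 mol/min.
Outlet amounts (n = n₀ + Σ ν·ξ):
  R: 215 − 1(110.1) = 104.9
  U: 0 + 1(110.1) − 2(19.84) = 70.4
  M: 0 + 3(19.84) = 59.52

59.5 mol/min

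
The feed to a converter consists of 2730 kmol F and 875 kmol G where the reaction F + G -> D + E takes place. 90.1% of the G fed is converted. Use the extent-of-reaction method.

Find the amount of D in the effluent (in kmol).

G reacted = 0.901 × 875 = 788.4 kmol; ν_G = −1, so ξ = 788.4/1 = 788.4 kmol.
Outlet amounts (n = n₀ + ν ξ):
  F: 2730 − 1(788.4) = 1942
  G: 875 − 1(788.4) = 86.62
  D: 0 + 1(788.4) = 788.4
  E: 0 + 1(788.4) = 788.4

788 kmol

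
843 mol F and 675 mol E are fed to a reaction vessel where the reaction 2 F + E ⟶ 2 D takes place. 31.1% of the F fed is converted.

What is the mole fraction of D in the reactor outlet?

0.189

F reacted = 0.311 × 843 = 262.2 mol; ν_F = −2, so ξ = 262.2/2 = 131.1 mol.
Outlet amounts (n = n₀ + ν ξ):
  F: 843 − 2(131.1) = 580.8
  E: 675 − 1(131.1) = 543.9
  D: 0 + 2(131.1) = 262.2
Total out = 1387 mol; y_D = 262.2 / 1387 = 0.189.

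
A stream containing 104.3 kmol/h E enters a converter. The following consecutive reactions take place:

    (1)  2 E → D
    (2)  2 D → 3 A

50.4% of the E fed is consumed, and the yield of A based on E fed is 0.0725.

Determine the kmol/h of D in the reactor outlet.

Conversion of E: E consumed = 2ξ₁ = 0.504 × 104.3 → ξ₁ = 26.28 kmol/h.
Yield of A: 3ξ₂ / 104.3 = 0.0725 → ξ₂ = 2.521 kmol/h.
Outlet amounts (n = n₀ + Σ ν·ξ):
  E: 104.3 − 2(26.28) = 51.73
  D: 0 + 1(26.28) − 2(2.521) = 21.24
  A: 0 + 3(2.521) = 7.562

21.2 kmol/h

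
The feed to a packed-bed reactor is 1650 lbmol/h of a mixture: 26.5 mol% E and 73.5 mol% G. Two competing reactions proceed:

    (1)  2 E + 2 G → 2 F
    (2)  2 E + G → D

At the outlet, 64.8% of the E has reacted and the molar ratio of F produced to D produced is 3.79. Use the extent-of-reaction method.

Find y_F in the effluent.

0.136

Conversion of E: E consumed = 0.648 × 437.2 = 283.3 lbmol/h = 2ξ₁ + 2ξ₂.
Selectivity: 2ξ₁ / (1ξ₂) = 3.79 → ξ₁ = 1.895 ξ₂.
Substitute: (2·1.895 + 2) ξ₂ = 283.3 → ξ₂ = 48.94 lbmol/h, ξ₁ = 92.73 lbmol/h.
Outlet amounts (n = n₀ + Σ ν·ξ):
  E: 437.2 − 2(92.73) − 2(48.94) = 153.9
  G: 1213 − 2(92.73) − 1(48.94) = 978.3
  F: 0 + 2(92.73) = 185.5
  D: 0 + 1(48.94) = 48.94
Total out = 1367 lbmol/h; y_F = 185.5 / 1367 = 0.1357.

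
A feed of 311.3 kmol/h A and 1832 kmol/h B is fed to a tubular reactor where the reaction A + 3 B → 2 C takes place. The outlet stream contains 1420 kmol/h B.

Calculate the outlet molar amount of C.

For B: n = n₀ − 3ξ → 1420 = 1832 − 3ξ, giving ξ = 137.3 kmol/h.
Outlet amounts (n = n₀ + ν ξ):
  A: 311.3 − 1(137.3) = 174
  B: 1832 − 3(137.3) = 1420
  C: 0 + 2(137.3) = 274.7

275 kmol/h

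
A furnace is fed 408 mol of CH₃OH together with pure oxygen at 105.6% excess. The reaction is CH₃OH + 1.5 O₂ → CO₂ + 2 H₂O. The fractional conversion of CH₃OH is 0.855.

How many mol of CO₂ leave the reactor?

Stoichiometric O₂ = 1.5 × 408 = 612 mol; O₂ fed = 612 × 2.056 = 1258 mol.
Fuel reacted = 0.855 × 408 → ξ = 348.8 mol.
Outlet (n = n₀ + ν ξ):
  CH₃OH: 408 − 1(348.8) = 59.16
  O₂: 1258 − 1.5(348.8) = 735
  CO₂: 0 + 1(348.8) = 348.8
  H₂O: 0 + 2(348.8) = 697.7

349 mol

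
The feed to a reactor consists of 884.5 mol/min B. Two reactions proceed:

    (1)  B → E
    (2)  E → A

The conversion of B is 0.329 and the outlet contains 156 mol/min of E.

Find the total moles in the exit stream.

Conversion of B: B consumed = 1ξ₁ = 0.329 × 884.5 → ξ₁ = 291 mol/min.
E balance: n_E = 0 + 1ξ₁ − 1ξ₂ = 156 → ξ₂ = (1·291 − 156)/1 = 135 mol/min.
Outlet amounts (n = n₀ + Σ ν·ξ):
  B: 884.5 − 1(291) = 593.5
  E: 0 + 1(291) − 1(135) = 156
  A: 0 + 1(135) = 135
Total out = 593.5 + 156 + 135 = 884.5 mol/min.

884 mol/min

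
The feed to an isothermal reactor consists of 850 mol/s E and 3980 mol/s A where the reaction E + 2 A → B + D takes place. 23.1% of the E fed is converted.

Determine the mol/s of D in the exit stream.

E reacted = 0.231 × 850 = 196.4 mol/s; ν_E = −1, so ξ = 196.4/1 = 196.4 mol/s.
Outlet amounts (n = n₀ + ν ξ):
  E: 850 − 1(196.4) = 653.6
  A: 3980 − 2(196.4) = 3587
  B: 0 + 1(196.4) = 196.4
  D: 0 + 1(196.4) = 196.4

196 mol/s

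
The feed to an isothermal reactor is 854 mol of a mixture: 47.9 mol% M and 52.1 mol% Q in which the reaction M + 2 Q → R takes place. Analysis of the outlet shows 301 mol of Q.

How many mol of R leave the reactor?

72 mol

For Q: n = n₀ − 2ξ → 301 = 444.9 − 2ξ, giving ξ = 71.97 mol.
Outlet amounts (n = n₀ + ν ξ):
  M: 409.1 − 1(71.97) = 337.1
  Q: 444.9 − 2(71.97) = 301
  R: 0 + 1(71.97) = 71.97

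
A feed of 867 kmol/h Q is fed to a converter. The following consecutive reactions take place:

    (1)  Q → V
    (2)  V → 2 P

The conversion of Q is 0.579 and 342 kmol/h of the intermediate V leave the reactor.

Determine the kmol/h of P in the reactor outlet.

320 kmol/h

Conversion of Q: Q consumed = 1ξ₁ = 0.579 × 867 → ξ₁ = 502 kmol/h.
V balance: n_V = 0 + 1ξ₁ − 1ξ₂ = 342 → ξ₂ = (1·502 − 342)/1 = 160 kmol/h.
Outlet amounts (n = n₀ + Σ ν·ξ):
  Q: 867 − 1(502) = 365
  V: 0 + 1(502) − 1(160) = 342
  P: 0 + 2(160) = 320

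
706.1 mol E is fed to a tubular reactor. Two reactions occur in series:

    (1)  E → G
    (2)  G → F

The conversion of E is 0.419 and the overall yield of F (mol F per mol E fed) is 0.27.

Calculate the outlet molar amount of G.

Conversion of E: E consumed = 1ξ₁ = 0.419 × 706.1 → ξ₁ = 295.9 mol.
Yield of F: 1ξ₂ / 706.1 = 0.27 → ξ₂ = 190.6 mol.
Outlet amounts (n = n₀ + Σ ν·ξ):
  E: 706.1 − 1(295.9) = 410.2
  G: 0 + 1(295.9) − 1(190.6) = 105.2
  F: 0 + 1(190.6) = 190.6

105 mol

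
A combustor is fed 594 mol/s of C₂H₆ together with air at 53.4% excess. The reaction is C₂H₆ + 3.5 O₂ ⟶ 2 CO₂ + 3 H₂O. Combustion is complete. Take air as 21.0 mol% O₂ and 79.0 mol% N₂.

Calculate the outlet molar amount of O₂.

Stoichiometric O₂ = 3.5 × 594 = 2079 mol/s; O₂ fed = 2079 × 1.534 = 3189 mol/s.
N₂ fed = 3189 × 79/21 = 12000 mol/s.
Fuel reacted = 1 × 594 → ξ = 594 mol/s.
Outlet (n = n₀ + ν ξ):
  C₂H₆: 594 − 1(594) = 0
  O₂: 3189 − 3.5(594) = 1110
  N₂: 12000 (inert)
  CO₂: 0 + 2(594) = 1188
  H₂O: 0 + 3(594) = 1782

1110 mol/s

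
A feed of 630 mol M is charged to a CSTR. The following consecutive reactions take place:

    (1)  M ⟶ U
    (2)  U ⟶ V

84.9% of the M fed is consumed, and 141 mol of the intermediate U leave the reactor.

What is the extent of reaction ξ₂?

Conversion of M: M consumed = 1ξ₁ = 0.849 × 630 → ξ₁ = 534.9 mol.
U balance: n_U = 0 + 1ξ₁ − 1ξ₂ = 141 → ξ₂ = (1·534.9 − 141)/1 = 393.9 mol.
Outlet amounts (n = n₀ + Σ ν·ξ):
  M: 630 − 1(534.9) = 95.13
  U: 0 + 1(534.9) − 1(393.9) = 141
  V: 0 + 1(393.9) = 393.9

ξ₂ = 394 mol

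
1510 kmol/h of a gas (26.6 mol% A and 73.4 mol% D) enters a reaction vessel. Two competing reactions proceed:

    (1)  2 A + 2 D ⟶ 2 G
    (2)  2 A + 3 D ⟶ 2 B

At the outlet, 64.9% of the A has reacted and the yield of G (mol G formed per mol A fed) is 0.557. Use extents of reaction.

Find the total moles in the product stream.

Yield of G: 2ξ₁ / 401.7 = 0.557 → ξ₁ = 111.9 kmol/h.
Conversion of A: 2ξ₁ + 2ξ₂ = 0.649 × 401.7 = 260.7 → ξ₂ = 18.48 kmol/h.
Outlet amounts (n = n₀ + Σ ν·ξ):
  A: 401.7 − 2(111.9) − 2(18.48) = 141
  D: 1108 − 2(111.9) − 3(18.48) = 829.2
  G: 0 + 2(111.9) = 223.7
  B: 0 + 2(18.48) = 36.95
Total out = 141 + 829.2 + 223.7 + 36.95 = 1231 kmol/h.

1230 kmol/h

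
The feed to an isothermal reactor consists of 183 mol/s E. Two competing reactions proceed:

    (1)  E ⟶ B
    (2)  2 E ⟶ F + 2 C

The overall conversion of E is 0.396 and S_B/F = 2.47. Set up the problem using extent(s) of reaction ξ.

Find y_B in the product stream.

Conversion of E: E consumed = 0.396 × 183 = 72.47 mol/s = 1ξ₁ + 2ξ₂.
Selectivity: 1ξ₁ / (1ξ₂) = 2.47 → ξ₁ = 2.47 ξ₂.
Substitute: (1·2.47 + 2) ξ₂ = 72.47 → ξ₂ = 16.21 mol/s, ξ₁ = 40.04 mol/s.
Outlet amounts (n = n₀ + Σ ν·ξ):
  E: 183 − 1(40.04) − 2(16.21) = 110.5
  B: 0 + 1(40.04) = 40.04
  F: 0 + 1(16.21) = 16.21
  C: 0 + 2(16.21) = 32.42
Total out = 199.2 mol/s; y_B = 40.04 / 199.2 = 0.201.

0.201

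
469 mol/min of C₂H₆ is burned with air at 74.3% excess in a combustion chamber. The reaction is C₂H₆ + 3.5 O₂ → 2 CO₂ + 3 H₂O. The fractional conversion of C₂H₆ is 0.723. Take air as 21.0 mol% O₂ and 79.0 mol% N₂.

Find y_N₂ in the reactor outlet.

0.755

Stoichiometric O₂ = 3.5 × 469 = 1642 mol/min; O₂ fed = 1642 × 1.743 = 2861 mol/min.
N₂ fed = 2861 × 79/21 = 10760 mol/min.
Fuel reacted = 0.723 × 469 → ξ = 339.1 mol/min.
Outlet (n = n₀ + ν ξ):
  C₂H₆: 469 − 1(339.1) = 129.9
  O₂: 2861 − 3.5(339.1) = 1674
  N₂: 10760 (inert)
  CO₂: 0 + 2(339.1) = 678.2
  H₂O: 0 + 3(339.1) = 1017
Total out = 14260 mol/min; y_N₂ = 10760 / 14260 = 0.7546.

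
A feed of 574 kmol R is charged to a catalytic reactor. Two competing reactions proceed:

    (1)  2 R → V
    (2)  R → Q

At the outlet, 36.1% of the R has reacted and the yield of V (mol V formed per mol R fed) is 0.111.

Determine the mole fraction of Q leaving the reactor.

Yield of V: 1ξ₁ / 574 = 0.111 → ξ₁ = 63.71 kmol.
Conversion of R: 2ξ₁ + 1ξ₂ = 0.361 × 574 = 207.2 → ξ₂ = 79.79 kmol.
Outlet amounts (n = n₀ + Σ ν·ξ):
  R: 574 − 2(63.71) − 1(79.79) = 366.8
  V: 0 + 1(63.71) = 63.71
  Q: 0 + 1(79.79) = 79.79
Total out = 510.3 kmol; y_Q = 79.79 / 510.3 = 0.1564.

0.156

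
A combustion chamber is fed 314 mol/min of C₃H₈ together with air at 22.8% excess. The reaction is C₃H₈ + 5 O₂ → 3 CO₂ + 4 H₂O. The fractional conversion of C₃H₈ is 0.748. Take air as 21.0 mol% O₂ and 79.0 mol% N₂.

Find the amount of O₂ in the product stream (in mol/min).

Stoichiometric O₂ = 5 × 314 = 1570 mol/min; O₂ fed = 1570 × 1.228 = 1928 mol/min.
N₂ fed = 1928 × 79/21 = 7253 mol/min.
Fuel reacted = 0.748 × 314 → ξ = 234.9 mol/min.
Outlet (n = n₀ + ν ξ):
  C₃H₈: 314 − 1(234.9) = 79.13
  O₂: 1928 − 5(234.9) = 753.6
  N₂: 7253 (inert)
  CO₂: 0 + 3(234.9) = 704.6
  H₂O: 0 + 4(234.9) = 939.5

754 mol/min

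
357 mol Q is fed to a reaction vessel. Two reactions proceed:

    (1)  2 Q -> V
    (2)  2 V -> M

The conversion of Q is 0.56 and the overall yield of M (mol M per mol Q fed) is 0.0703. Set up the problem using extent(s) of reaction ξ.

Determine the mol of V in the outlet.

Conversion of Q: Q consumed = 2ξ₁ = 0.56 × 357 → ξ₁ = 99.96 mol.
Yield of M: 1ξ₂ / 357 = 0.0703 → ξ₂ = 25.1 mol.
Outlet amounts (n = n₀ + Σ ν·ξ):
  Q: 357 − 2(99.96) = 157.1
  V: 0 + 1(99.96) − 2(25.1) = 49.77
  M: 0 + 1(25.1) = 25.1

49.8 mol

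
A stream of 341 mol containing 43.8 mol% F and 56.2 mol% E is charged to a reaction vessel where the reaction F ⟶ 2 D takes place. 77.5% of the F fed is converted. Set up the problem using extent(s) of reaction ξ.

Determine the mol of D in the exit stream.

232 mol

F reacted = 0.775 × 149.4 = 115.8 mol; ν_F = −1, so ξ = 115.8/1 = 115.8 mol.
Outlet amounts (n = n₀ + ν ξ):
  F: 149.4 − 1(115.8) = 33.61
  D: 0 + 2(115.8) = 231.5
  E: 191.6 (inert)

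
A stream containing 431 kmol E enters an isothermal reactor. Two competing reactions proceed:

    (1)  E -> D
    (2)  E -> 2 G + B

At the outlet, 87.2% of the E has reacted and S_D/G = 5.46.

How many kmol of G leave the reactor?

63.1 kmol

Conversion of E: E consumed = 0.872 × 431 = 375.8 kmol = 1ξ₁ + 1ξ₂.
Selectivity: 1ξ₁ / (2ξ₂) = 5.46 → ξ₁ = 10.92 ξ₂.
Substitute: (1·10.92 + 1) ξ₂ = 375.8 → ξ₂ = 31.53 kmol, ξ₁ = 344.3 kmol.
Outlet amounts (n = n₀ + Σ ν·ξ):
  E: 431 − 1(344.3) − 1(31.53) = 55.17
  D: 0 + 1(344.3) = 344.3
  G: 0 + 2(31.53) = 63.06
  B: 0 + 1(31.53) = 31.53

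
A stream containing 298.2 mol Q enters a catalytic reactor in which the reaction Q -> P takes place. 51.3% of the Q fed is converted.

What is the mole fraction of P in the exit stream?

0.513

Q reacted = 0.513 × 298.2 = 153 mol; ν_Q = −1, so ξ = 153/1 = 153 mol.
Outlet amounts (n = n₀ + ν ξ):
  Q: 298.2 − 1(153) = 145.2
  P: 0 + 1(153) = 153
Total out = 298.2 mol; y_P = 153 / 298.2 = 0.513.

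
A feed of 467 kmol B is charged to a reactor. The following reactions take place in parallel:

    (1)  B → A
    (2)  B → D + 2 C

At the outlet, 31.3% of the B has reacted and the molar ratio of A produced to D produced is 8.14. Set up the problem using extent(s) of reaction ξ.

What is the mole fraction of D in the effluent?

Conversion of B: B consumed = 0.313 × 467 = 146.2 kmol = 1ξ₁ + 1ξ₂.
Selectivity: 1ξ₁ / (1ξ₂) = 8.14 → ξ₁ = 8.14 ξ₂.
Substitute: (1·8.14 + 1) ξ₂ = 146.2 → ξ₂ = 15.99 kmol, ξ₁ = 130.2 kmol.
Outlet amounts (n = n₀ + Σ ν·ξ):
  B: 467 − 1(130.2) − 1(15.99) = 320.8
  A: 0 + 1(130.2) = 130.2
  D: 0 + 1(15.99) = 15.99
  C: 0 + 2(15.99) = 31.98
Total out = 499 kmol; y_D = 15.99 / 499 = 0.03205.

0.032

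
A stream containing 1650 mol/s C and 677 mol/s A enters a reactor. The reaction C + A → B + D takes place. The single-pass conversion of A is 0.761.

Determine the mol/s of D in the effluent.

A reacted = 0.761 × 677 = 515.2 mol/s; ν_A = −1, so ξ = 515.2/1 = 515.2 mol/s.
Outlet amounts (n = n₀ + ν ξ):
  C: 1650 − 1(515.2) = 1135
  A: 677 − 1(515.2) = 161.8
  B: 0 + 1(515.2) = 515.2
  D: 0 + 1(515.2) = 515.2

515 mol/s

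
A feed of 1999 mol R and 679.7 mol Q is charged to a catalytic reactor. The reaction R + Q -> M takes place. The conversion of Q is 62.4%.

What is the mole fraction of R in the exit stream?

Q reacted = 0.624 × 679.7 = 424.1 mol; ν_Q = −1, so ξ = 424.1/1 = 424.1 mol.
Outlet amounts (n = n₀ + ν ξ):
  R: 1999 − 1(424.1) = 1575
  Q: 679.7 − 1(424.1) = 255.6
  M: 0 + 1(424.1) = 424.1
Total out = 2255 mol; y_R = 1575 / 2255 = 0.6985.

0.699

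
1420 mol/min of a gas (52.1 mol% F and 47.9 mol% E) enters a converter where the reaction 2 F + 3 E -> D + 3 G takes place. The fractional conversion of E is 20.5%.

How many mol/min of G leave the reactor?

139 mol/min

E reacted = 0.205 × 680.2 = 139.4 mol/min; ν_E = −3, so ξ = 139.4/3 = 46.48 mol/min.
Outlet amounts (n = n₀ + ν ξ):
  F: 739.8 − 2(46.48) = 646.9
  E: 680.2 − 3(46.48) = 540.7
  D: 0 + 1(46.48) = 46.48
  G: 0 + 3(46.48) = 139.4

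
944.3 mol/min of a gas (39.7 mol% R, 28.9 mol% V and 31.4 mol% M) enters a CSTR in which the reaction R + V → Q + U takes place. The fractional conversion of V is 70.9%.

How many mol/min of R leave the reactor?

V reacted = 0.709 × 272.9 = 193.5 mol/min; ν_V = −1, so ξ = 193.5/1 = 193.5 mol/min.
Outlet amounts (n = n₀ + ν ξ):
  R: 374.9 − 1(193.5) = 181.4
  V: 272.9 − 1(193.5) = 79.41
  Q: 0 + 1(193.5) = 193.5
  U: 0 + 1(193.5) = 193.5
  M: 296.5 (inert)

181 mol/min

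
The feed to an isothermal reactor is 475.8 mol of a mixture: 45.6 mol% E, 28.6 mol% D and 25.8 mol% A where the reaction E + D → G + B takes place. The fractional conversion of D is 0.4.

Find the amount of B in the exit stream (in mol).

D reacted = 0.4 × 136.1 = 54.43 mol; ν_D = −1, so ξ = 54.43/1 = 54.43 mol.
Outlet amounts (n = n₀ + ν ξ):
  E: 217 − 1(54.43) = 162.5
  D: 136.1 − 1(54.43) = 81.65
  G: 0 + 1(54.43) = 54.43
  B: 0 + 1(54.43) = 54.43
  A: 122.8 (inert)

54.4 mol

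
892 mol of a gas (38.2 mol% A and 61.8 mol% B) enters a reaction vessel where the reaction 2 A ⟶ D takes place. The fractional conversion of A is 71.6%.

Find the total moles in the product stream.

770 mol

A reacted = 0.716 × 340.7 = 244 mol; ν_A = −2, so ξ = 244/2 = 122 mol.
Outlet amounts (n = n₀ + ν ξ):
  A: 340.7 − 2(122) = 96.77
  D: 0 + 1(122) = 122
  B: 551.3 (inert)
Total out = 96.77 + 122 + 551.3 = 770 mol.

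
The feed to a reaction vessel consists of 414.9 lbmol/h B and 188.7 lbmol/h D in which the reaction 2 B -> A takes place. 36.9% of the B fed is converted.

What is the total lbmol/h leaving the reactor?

B reacted = 0.369 × 414.9 = 153.1 lbmol/h; ν_B = −2, so ξ = 153.1/2 = 76.55 lbmol/h.
Outlet amounts (n = n₀ + ν ξ):
  B: 414.9 − 2(76.55) = 261.8
  A: 0 + 1(76.55) = 76.55
  D: 188.7 (inert)
Total out = 261.8 + 76.55 + 188.7 = 527.1 lbmol/h.

527 lbmol/h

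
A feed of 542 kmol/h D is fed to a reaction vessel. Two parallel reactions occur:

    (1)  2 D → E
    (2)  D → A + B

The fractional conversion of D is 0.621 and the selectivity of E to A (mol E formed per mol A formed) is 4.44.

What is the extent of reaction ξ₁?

ξ₁ = 151 kmol/h

Conversion of D: D consumed = 0.621 × 542 = 336.6 kmol/h = 2ξ₁ + 1ξ₂.
Selectivity: 1ξ₁ / (1ξ₂) = 4.44 → ξ₁ = 4.44 ξ₂.
Substitute: (2·4.44 + 1) ξ₂ = 336.6 → ξ₂ = 34.07 kmol/h, ξ₁ = 151.3 kmol/h.
Outlet amounts (n = n₀ + Σ ν·ξ):
  D: 542 − 2(151.3) − 1(34.07) = 205.4
  E: 0 + 1(151.3) = 151.3
  A: 0 + 1(34.07) = 34.07
  B: 0 + 1(34.07) = 34.07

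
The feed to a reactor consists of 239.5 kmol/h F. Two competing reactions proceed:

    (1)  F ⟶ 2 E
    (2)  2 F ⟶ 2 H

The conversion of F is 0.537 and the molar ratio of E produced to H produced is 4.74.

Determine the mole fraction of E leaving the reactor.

Conversion of F: F consumed = 0.537 × 239.5 = 128.6 kmol/h = 1ξ₁ + 2ξ₂.
Selectivity: 2ξ₁ / (2ξ₂) = 4.74 → ξ₁ = 4.74 ξ₂.
Substitute: (1·4.74 + 2) ξ₂ = 128.6 → ξ₂ = 19.08 kmol/h, ξ₁ = 90.45 kmol/h.
Outlet amounts (n = n₀ + Σ ν·ξ):
  F: 239.5 − 1(90.45) − 2(19.08) = 110.9
  E: 0 + 2(90.45) = 180.9
  H: 0 + 2(19.08) = 38.16
Total out = 329.9 kmol/h; y_E = 180.9 / 329.9 = 0.5483.

0.548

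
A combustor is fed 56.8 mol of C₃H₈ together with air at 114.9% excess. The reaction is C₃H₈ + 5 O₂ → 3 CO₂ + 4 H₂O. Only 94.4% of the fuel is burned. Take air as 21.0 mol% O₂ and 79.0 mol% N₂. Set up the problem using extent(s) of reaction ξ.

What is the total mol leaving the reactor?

Stoichiometric O₂ = 5 × 56.8 = 284 mol; O₂ fed = 284 × 2.149 = 610.3 mol.
N₂ fed = 610.3 × 79/21 = 2296 mol.
Fuel reacted = 0.944 × 56.8 → ξ = 53.62 mol.
Outlet (n = n₀ + ν ξ):
  C₃H₈: 56.8 − 1(53.62) = 3.181
  O₂: 610.3 − 5(53.62) = 342.2
  N₂: 2296 (inert)
  CO₂: 0 + 3(53.62) = 160.9
  H₂O: 0 + 4(53.62) = 214.5
Total out = 3.181 + 342.2 + 2296 + 160.9 + 214.5 = 3017 mol.

3020 mol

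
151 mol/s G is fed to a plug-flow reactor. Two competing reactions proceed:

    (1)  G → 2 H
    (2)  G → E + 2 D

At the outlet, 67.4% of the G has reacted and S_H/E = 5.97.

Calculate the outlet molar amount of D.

51.1 mol/s

Conversion of G: G consumed = 0.674 × 151 = 101.8 mol/s = 1ξ₁ + 1ξ₂.
Selectivity: 2ξ₁ / (1ξ₂) = 5.97 → ξ₁ = 2.985 ξ₂.
Substitute: (1·2.985 + 1) ξ₂ = 101.8 → ξ₂ = 25.54 mol/s, ξ₁ = 76.23 mol/s.
Outlet amounts (n = n₀ + Σ ν·ξ):
  G: 151 − 1(76.23) − 1(25.54) = 49.23
  H: 0 + 2(76.23) = 152.5
  E: 0 + 1(25.54) = 25.54
  D: 0 + 2(25.54) = 51.08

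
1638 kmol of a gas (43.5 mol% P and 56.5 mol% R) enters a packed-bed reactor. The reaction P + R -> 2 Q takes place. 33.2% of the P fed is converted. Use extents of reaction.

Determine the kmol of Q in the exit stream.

473 kmol

P reacted = 0.332 × 712.5 = 236.6 kmol; ν_P = −1, so ξ = 236.6/1 = 236.6 kmol.
Outlet amounts (n = n₀ + ν ξ):
  P: 712.5 − 1(236.6) = 476
  R: 925.5 − 1(236.6) = 688.9
  Q: 0 + 2(236.6) = 473.1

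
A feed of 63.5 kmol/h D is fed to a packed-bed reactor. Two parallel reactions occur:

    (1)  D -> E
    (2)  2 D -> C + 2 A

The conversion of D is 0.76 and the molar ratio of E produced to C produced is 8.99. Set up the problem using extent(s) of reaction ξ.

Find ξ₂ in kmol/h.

Conversion of D: D consumed = 0.76 × 63.5 = 48.26 kmol/h = 1ξ₁ + 2ξ₂.
Selectivity: 1ξ₁ / (1ξ₂) = 8.99 → ξ₁ = 8.99 ξ₂.
Substitute: (1·8.99 + 2) ξ₂ = 48.26 → ξ₂ = 4.391 kmol/h, ξ₁ = 39.48 kmol/h.
Outlet amounts (n = n₀ + Σ ν·ξ):
  D: 63.5 − 1(39.48) − 2(4.391) = 15.24
  E: 0 + 1(39.48) = 39.48
  C: 0 + 1(4.391) = 4.391
  A: 0 + 2(4.391) = 8.783

ξ₂ = 4.39 kmol/h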